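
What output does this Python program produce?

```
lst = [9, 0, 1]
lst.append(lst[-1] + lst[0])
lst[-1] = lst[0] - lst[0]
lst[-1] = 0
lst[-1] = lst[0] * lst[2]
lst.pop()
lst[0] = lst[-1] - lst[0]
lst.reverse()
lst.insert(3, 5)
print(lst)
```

append lst[-1]+lst[0] = 1+9 = 10 → [9, 0, 1, 10]
lst[-1] = lst[0]-lst[0] = 9-9 = 0 → [9, 0, 1, 0]
lst[-1] = 0 → [9, 0, 1, 0]
lst[-1] = lst[0]*lst[2] = 9*1 = 9 → [9, 0, 1, 9]
pop() removes 9 → [9, 0, 1]
lst[0] = lst[-1]-lst[0] = 1-9 = -8 → [-8, 0, 1]
reverse → [1, 0, -8]
insert 5 at 3 → [1, 0, -8, 5]

[1, 0, -8, 5]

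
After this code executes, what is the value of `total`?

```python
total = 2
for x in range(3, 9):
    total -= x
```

x=3: total = 2-3 = -1
x=4: total = (-1)-4 = -5
x=5: total = (-5)-5 = -10
x=6: total = (-10)-6 = -16
x=7: total = (-16)-7 = -23
x=8: total = (-23)-8 = -31

-31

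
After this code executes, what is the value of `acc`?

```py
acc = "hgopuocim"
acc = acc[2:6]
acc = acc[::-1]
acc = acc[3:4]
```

slice [2:6] → 'opuo'
reverse → 'oupo'
slice [3:4] → 'o'

'o'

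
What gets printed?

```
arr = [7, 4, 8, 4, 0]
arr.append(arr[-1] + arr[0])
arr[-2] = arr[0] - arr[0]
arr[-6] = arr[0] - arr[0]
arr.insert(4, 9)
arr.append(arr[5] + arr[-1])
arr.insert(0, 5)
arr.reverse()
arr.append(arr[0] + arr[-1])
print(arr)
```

[7, 7, 0, 9, 4, 8, 4, 0, 5, 12]

append arr[-1]+arr[0] = 0+7 = 7 → [7, 4, 8, 4, 0, 7]
arr[-2] = arr[0]-arr[0] = 7-7 = 0 → [7, 4, 8, 4, 0, 7]
arr[-6] = arr[0]-arr[0] = 7-7 = 0 → [0, 4, 8, 4, 0, 7]
insert 9 at 4 → [0, 4, 8, 4, 9, 0, 7]
append arr[5]+arr[-1] = 0+7 = 7 → [0, 4, 8, 4, 9, 0, 7, 7]
insert 5 at 0 → [5, 0, 4, 8, 4, 9, 0, 7, 7]
reverse → [7, 7, 0, 9, 4, 8, 4, 0, 5]
append arr[0]+arr[-1] = 7+5 = 12 → [7, 7, 0, 9, 4, 8, 4, 0, 5, 12]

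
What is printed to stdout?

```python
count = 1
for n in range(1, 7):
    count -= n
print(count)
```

n=1: count = 1-1 = 0
n=2: count = 0-2 = -2
n=3: count = (-2)-3 = -5
n=4: count = (-5)-4 = -9
n=5: count = (-9)-5 = -14
n=6: count = (-14)-6 = -20

-20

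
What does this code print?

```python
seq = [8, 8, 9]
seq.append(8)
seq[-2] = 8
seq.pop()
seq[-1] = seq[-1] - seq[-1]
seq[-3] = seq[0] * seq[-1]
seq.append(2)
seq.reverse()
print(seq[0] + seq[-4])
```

append 8 → [8, 8, 9, 8]
seq[-2] = 8 → [8, 8, 8, 8]
pop() removes 8 → [8, 8, 8]
seq[-1] = seq[-1]-seq[-1] = 8-8 = 0 → [8, 8, 0]
seq[-3] = seq[0]*seq[-1] = 8*0 = 0 → [0, 8, 0]
append 2 → [0, 8, 0, 2]
reverse → [2, 0, 8, 0]
seq[0]+seq[-4] = 2+2 = 4

4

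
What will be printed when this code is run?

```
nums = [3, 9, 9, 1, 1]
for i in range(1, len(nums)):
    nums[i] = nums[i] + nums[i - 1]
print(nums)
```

i=1: nums[1] = 9+3 = 12 → [3, 12, 9, 1, 1]
i=2: nums[2] = 9+12 = 21 → [3, 12, 21, 1, 1]
i=3: nums[3] = 1+21 = 22 → [3, 12, 21, 22, 1]
i=4: nums[4] = 1+22 = 23 → [3, 12, 21, 22, 23]

[3, 12, 21, 22, 23]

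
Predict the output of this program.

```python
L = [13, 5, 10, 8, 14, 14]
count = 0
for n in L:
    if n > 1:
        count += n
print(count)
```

64

n=13: >1, count = 0+13 = 13
n=5: >1, count = 13+5 = 18
n=10: >1, count = 18+10 = 28
n=8: >1, count = 28+8 = 36
n=14: >1, count = 36+14 = 50
n=14: >1, count = 50+14 = 64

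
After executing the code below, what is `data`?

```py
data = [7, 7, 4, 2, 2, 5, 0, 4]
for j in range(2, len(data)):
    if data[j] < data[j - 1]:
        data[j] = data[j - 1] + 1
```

j=2: 4<7, data[2] = 7+1 = 8 → [7, 7, 8, 2, 2, 5, 0, 4]
j=3: 2<8, data[3] = 8+1 = 9 → [7, 7, 8, 9, 2, 5, 0, 4]
j=4: 2<9, data[4] = 9+1 = 10 → [7, 7, 8, 9, 10, 5, 0, 4]
j=5: 5<10, data[5] = 10+1 = 11 → [7, 7, 8, 9, 10, 11, 0, 4]
j=6: 0<11, data[6] = 11+1 = 12 → [7, 7, 8, 9, 10, 11, 12, 4]
j=7: 4<12, data[7] = 12+1 = 13 → [7, 7, 8, 9, 10, 11, 12, 13]

[7, 7, 8, 9, 10, 11, 12, 13]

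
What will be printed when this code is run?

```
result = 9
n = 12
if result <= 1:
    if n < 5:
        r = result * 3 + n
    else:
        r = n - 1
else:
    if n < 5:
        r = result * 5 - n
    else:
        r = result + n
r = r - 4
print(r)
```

result=9, n=12
result <= 1 is False; n < 5 is False
→ r = result + n = 21
r = 21-4 = 17

17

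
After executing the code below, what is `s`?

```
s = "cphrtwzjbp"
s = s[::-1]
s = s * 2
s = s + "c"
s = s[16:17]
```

reverse → 'pbjzwtrhpc'
repeat ×2 → 'pbjzwtrhpcpbjzwtrhpc'
+ 'c' → 'pbjzwtrhpcpbjzwtrhpcc'
slice [16:17] → 'r'

'r'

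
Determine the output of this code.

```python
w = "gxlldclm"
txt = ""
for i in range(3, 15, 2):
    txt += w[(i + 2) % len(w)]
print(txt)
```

cmxlcm

i=3: add w[5]='c' → 'c'
i=5: add w[7]='m' → 'cm'
i=7: add w[1]='x' → 'cmx'
i=9: add w[3]='l' → 'cmxl'
i=11: add w[5]='c' → 'cmxlc'
i=13: add w[7]='m' → 'cmxlcm'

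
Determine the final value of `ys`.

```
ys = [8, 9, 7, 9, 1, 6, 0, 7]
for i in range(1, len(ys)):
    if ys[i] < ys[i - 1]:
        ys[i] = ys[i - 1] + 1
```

[8, 9, 10, 11, 12, 13, 14, 15]

i=1: 9>=8, unchanged → [8, 9, 7, 9, 1, 6, 0, 7]
i=2: 7<9, ys[2] = 9+1 = 10 → [8, 9, 10, 9, 1, 6, 0, 7]
i=3: 9<10, ys[3] = 10+1 = 11 → [8, 9, 10, 11, 1, 6, 0, 7]
i=4: 1<11, ys[4] = 11+1 = 12 → [8, 9, 10, 11, 12, 6, 0, 7]
i=5: 6<12, ys[5] = 12+1 = 13 → [8, 9, 10, 11, 12, 13, 0, 7]
i=6: 0<13, ys[6] = 13+1 = 14 → [8, 9, 10, 11, 12, 13, 14, 7]
i=7: 7<14, ys[7] = 14+1 = 15 → [8, 9, 10, 11, 12, 13, 14, 15]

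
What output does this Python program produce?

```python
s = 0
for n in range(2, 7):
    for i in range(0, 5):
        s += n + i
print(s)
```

150

n=2,i=0: s = 0+2 = 2
n=2,i=1: s = 2+3 = 5
n=2,i=2: s = 5+4 = 9
n=2,i=3: s = 9+5 = 14
n=2,i=4: s = 14+6 = 20
n=3,i=0: s = 20+3 = 23
n=3,i=1: s = 23+4 = 27
n=3,i=2: s = 27+5 = 32
n=3,i=3: s = 32+6 = 38
n=3,i=4: s = 38+7 = 45
n=4,i=0: s = 45+4 = 49
n=4,i=1: s = 49+5 = 54
n=4,i=2: s = 54+6 = 60
n=4,i=3: s = 60+7 = 67
n=4,i=4: s = 67+8 = 75
n=5,i=0: s = 75+5 = 80
n=5,i=1: s = 80+6 = 86
n=5,i=2: s = 86+7 = 93
n=5,i=3: s = 93+8 = 101
n=5,i=4: s = 101+9 = 110
n=6,i=0: s = 110+6 = 116
n=6,i=1: s = 116+7 = 123
n=6,i=2: s = 123+8 = 131
n=6,i=3: s = 131+9 = 140
n=6,i=4: s = 140+10 = 150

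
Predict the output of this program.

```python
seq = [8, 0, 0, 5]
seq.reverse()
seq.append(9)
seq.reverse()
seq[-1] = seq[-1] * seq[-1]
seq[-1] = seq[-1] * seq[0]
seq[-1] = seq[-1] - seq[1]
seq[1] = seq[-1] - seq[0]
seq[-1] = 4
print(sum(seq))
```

221

reverse → [5, 0, 0, 8]
append 9 → [5, 0, 0, 8, 9]
reverse → [9, 8, 0, 0, 5]
seq[-1] = seq[-1]*seq[-1] = 5*5 = 25 → [9, 8, 0, 0, 25]
seq[-1] = seq[-1]*seq[0] = 25*9 = 225 → [9, 8, 0, 0, 225]
seq[-1] = seq[-1]-seq[1] = 225-8 = 217 → [9, 8, 0, 0, 217]
seq[1] = seq[-1]-seq[0] = 217-9 = 208 → [9, 208, 0, 0, 217]
seq[-1] = 4 → [9, 208, 0, 0, 4]
sum = 221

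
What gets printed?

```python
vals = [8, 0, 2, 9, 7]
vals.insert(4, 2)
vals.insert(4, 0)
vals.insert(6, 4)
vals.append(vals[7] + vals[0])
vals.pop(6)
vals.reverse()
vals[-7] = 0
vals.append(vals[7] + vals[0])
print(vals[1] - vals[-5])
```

-9

insert 2 at 4 → [8, 0, 2, 9, 2, 7]
insert 0 at 4 → [8, 0, 2, 9, 0, 2, 7]
insert 4 at 6 → [8, 0, 2, 9, 0, 2, 4, 7]
append vals[7]+vals[0] = 7+8 = 15 → [8, 0, 2, 9, 0, 2, 4, 7, 15]
pop(6) removes 4 → [8, 0, 2, 9, 0, 2, 7, 15]
reverse → [15, 7, 2, 0, 9, 2, 0, 8]
vals[-7] = 0 → [15, 0, 2, 0, 9, 2, 0, 8]
append vals[7]+vals[0] = 8+15 = 23 → [15, 0, 2, 0, 9, 2, 0, 8, 23]
vals[1]-vals[-5] = 0-9 = -9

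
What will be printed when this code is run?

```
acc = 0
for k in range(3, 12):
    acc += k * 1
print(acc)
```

63

k=3: acc = 0+3*1 = 3
k=4: acc = 3+4*1 = 7
k=5: acc = 7+5*1 = 12
k=6: acc = 12+6*1 = 18
k=7: acc = 18+7*1 = 25
k=8: acc = 25+8*1 = 33
k=9: acc = 33+9*1 = 42
k=10: acc = 42+10*1 = 52
k=11: acc = 52+11*1 = 63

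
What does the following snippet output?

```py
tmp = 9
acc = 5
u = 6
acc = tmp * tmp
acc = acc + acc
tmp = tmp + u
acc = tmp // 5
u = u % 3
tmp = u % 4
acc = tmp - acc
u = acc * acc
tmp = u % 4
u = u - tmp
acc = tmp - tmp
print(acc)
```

0

acc = 9*9 = 81
acc = 81+81 = 162
tmp = 9+6 = 15
acc = 15//5 = 3
u = 6%3 = 0
tmp = 0%4 = 0
acc = 0-3 = -3
u = (-3)*(-3) = 9
tmp = 9%4 = 1
u = 9-1 = 8
acc = 1-1 = 0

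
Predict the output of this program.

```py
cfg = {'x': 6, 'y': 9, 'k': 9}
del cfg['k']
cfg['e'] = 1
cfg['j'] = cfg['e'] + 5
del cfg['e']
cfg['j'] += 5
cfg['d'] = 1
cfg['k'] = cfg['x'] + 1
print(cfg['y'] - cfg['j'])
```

-2

del 'k' → {'x': 6, 'y': 9}
cfg['e'] = 1 → {'x': 6, 'y': 9, 'e': 1}
cfg['j'] = cfg['e']+5 = 6 → {'x': 6, 'y': 9, 'e': 1, 'j': 6}
del 'e' → {'x': 6, 'y': 9, 'j': 6}
cfg['j'] = 6+5 = 11 → {'x': 6, 'y': 9, 'j': 11}
cfg['d'] = 1 → {'x': 6, 'y': 9, 'j': 11, 'd': 1}
cfg['k'] = cfg['x']+1 = 7 → {'x': 6, 'y': 9, 'j': 11, 'd': 1, 'k': 7}
cfg['y']-cfg['j'] = 9-11 = -2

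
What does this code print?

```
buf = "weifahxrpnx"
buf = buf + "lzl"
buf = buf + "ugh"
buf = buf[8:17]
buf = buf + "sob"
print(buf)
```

+ 'lzl' → 'weifahxrpnxlzl'
+ 'ugh' → 'weifahxrpnxlzlugh'
slice [8:17] → 'pnxlzlugh'
+ 'sob' → 'pnxlzlughsob'

pnxlzlughsob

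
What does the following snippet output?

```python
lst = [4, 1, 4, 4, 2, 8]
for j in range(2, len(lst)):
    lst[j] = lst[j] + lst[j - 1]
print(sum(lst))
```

j=2: lst[2] = 4+1 = 5 → [4, 1, 5, 4, 2, 8]
j=3: lst[3] = 4+5 = 9 → [4, 1, 5, 9, 2, 8]
j=4: lst[4] = 2+9 = 11 → [4, 1, 5, 9, 11, 8]
j=5: lst[5] = 8+11 = 19 → [4, 1, 5, 9, 11, 19]
sum = 49

49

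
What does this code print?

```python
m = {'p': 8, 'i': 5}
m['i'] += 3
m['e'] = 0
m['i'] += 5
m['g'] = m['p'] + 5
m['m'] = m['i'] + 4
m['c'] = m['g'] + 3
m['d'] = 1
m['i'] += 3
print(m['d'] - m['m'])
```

-16

m['i'] = 5+3 = 8 → {'p': 8, 'i': 8}
m['e'] = 0 → {'p': 8, 'i': 8, 'e': 0}
m['i'] = 8+5 = 13 → {'p': 8, 'i': 13, 'e': 0}
m['g'] = m['p']+5 = 13 → {'p': 8, 'i': 13, 'e': 0, 'g': 13}
m['m'] = m['i']+4 = 17 → {'p': 8, 'i': 13, 'e': 0, 'g': 13, 'm': 17}
m['c'] = m['g']+3 = 16 → {'p': 8, 'i': 13, 'e': 0, 'g': 13, 'm': 17, 'c': 16}
m['d'] = 1 → {'p': 8, 'i': 13, 'e': 0, 'g': 13, 'm': 17, 'c': 16, 'd': 1}
m['i'] = 13+3 = 16 → {'p': 8, 'i': 16, 'e': 0, 'g': 13, 'm': 17, 'c': 16, 'd': 1}
m['d']-m['m'] = 1-17 = -16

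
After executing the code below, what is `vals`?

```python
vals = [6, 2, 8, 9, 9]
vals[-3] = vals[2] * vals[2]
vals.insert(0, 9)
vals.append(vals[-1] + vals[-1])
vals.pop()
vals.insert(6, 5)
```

[9, 6, 2, 64, 9, 9, 5]

vals[-3] = vals[2]*vals[2] = 8*8 = 64 → [6, 2, 64, 9, 9]
insert 9 at 0 → [9, 6, 2, 64, 9, 9]
append vals[-1]+vals[-1] = 9+9 = 18 → [9, 6, 2, 64, 9, 9, 18]
pop() removes 18 → [9, 6, 2, 64, 9, 9]
insert 5 at 6 → [9, 6, 2, 64, 9, 9, 5]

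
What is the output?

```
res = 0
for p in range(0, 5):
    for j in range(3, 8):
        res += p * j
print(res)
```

p=0,j=3: res = 0+0 = 0
p=0,j=4: res = 0+0 = 0
p=0,j=5: res = 0+0 = 0
p=0,j=6: res = 0+0 = 0
p=0,j=7: res = 0+0 = 0
p=1,j=3: res = 0+3 = 3
p=1,j=4: res = 3+4 = 7
p=1,j=5: res = 7+5 = 12
p=1,j=6: res = 12+6 = 18
p=1,j=7: res = 18+7 = 25
p=2,j=3: res = 25+6 = 31
p=2,j=4: res = 31+8 = 39
p=2,j=5: res = 39+10 = 49
p=2,j=6: res = 49+12 = 61
p=2,j=7: res = 61+14 = 75
p=3,j=3: res = 75+9 = 84
p=3,j=4: res = 84+12 = 96
p=3,j=5: res = 96+15 = 111
p=3,j=6: res = 111+18 = 129
p=3,j=7: res = 129+21 = 150
p=4,j=3: res = 150+12 = 162
p=4,j=4: res = 162+16 = 178
p=4,j=5: res = 178+20 = 198
p=4,j=6: res = 198+24 = 222
p=4,j=7: res = 222+28 = 250

250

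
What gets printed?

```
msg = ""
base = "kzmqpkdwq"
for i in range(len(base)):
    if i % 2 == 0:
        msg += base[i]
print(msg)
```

i=0: add 'k' → 'k'
i=1: skip
i=2: add 'm' → 'km'
i=3: skip
i=4: add 'p' → 'kmp'
i=5: skip
i=6: add 'd' → 'kmpd'
i=7: skip
i=8: add 'q' → 'kmpdq'

kmpdq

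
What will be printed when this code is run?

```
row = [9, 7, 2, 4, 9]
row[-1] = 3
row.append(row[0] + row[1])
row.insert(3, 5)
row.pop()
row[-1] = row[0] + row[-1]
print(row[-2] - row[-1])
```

row[-1] = 3 → [9, 7, 2, 4, 3]
append row[0]+row[1] = 9+7 = 16 → [9, 7, 2, 4, 3, 16]
insert 5 at 3 → [9, 7, 2, 5, 4, 3, 16]
pop() removes 16 → [9, 7, 2, 5, 4, 3]
row[-1] = row[0]+row[-1] = 9+3 = 12 → [9, 7, 2, 5, 4, 12]
row[-2]-row[-1] = 4-12 = -8

-8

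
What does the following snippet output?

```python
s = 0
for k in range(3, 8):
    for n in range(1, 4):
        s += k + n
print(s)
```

105

k=3,n=1: s = 0+4 = 4
k=3,n=2: s = 4+5 = 9
k=3,n=3: s = 9+6 = 15
k=4,n=1: s = 15+5 = 20
k=4,n=2: s = 20+6 = 26
k=4,n=3: s = 26+7 = 33
k=5,n=1: s = 33+6 = 39
k=5,n=2: s = 39+7 = 46
k=5,n=3: s = 46+8 = 54
k=6,n=1: s = 54+7 = 61
k=6,n=2: s = 61+8 = 69
k=6,n=3: s = 69+9 = 78
k=7,n=1: s = 78+8 = 86
k=7,n=2: s = 86+9 = 95
k=7,n=3: s = 95+10 = 105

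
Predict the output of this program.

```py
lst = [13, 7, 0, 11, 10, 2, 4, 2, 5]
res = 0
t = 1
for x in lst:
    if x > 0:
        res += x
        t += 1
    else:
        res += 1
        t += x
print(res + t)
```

64

x=13: >0, res = 0+13 = 13; t=2
x=7: >0, res = 13+7 = 20; t=3
x=0: not >0, res = 20+1 = 21; t=3
x=11: >0, res = 21+11 = 32; t=4
x=10: >0, res = 32+10 = 42; t=5
x=2: >0, res = 42+2 = 44; t=6
x=4: >0, res = 44+4 = 48; t=7
x=2: >0, res = 48+2 = 50; t=8
x=5: >0, res = 50+5 = 55; t=9
res+t = 55+9 = 64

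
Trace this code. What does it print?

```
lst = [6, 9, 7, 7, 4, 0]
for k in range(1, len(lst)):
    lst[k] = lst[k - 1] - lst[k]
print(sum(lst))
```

k=1: lst[1] = 6-9 = -3 → [6, -3, 7, 7, 4, 0]
k=2: lst[2] = (-3)-7 = -10 → [6, -3, -10, 7, 4, 0]
k=3: lst[3] = (-10)-7 = -17 → [6, -3, -10, -17, 4, 0]
k=4: lst[4] = (-17)-4 = -21 → [6, -3, -10, -17, -21, 0]
k=5: lst[5] = (-21)-0 = -21 → [6, -3, -10, -17, -21, -21]
sum = -66

-66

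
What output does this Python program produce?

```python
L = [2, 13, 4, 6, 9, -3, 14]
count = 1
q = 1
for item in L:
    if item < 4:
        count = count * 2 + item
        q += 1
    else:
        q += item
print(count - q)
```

item=2: <4, count = 1*2+2 = 4; q=2
item=13: not <4; q=15
item=4: not <4; q=19
item=6: not <4; q=25
item=9: not <4; q=34
item=-3: <4, count = 4*2+(-3) = 5; q=35
item=14: not <4; q=49
count-q = 5-49 = -44

-44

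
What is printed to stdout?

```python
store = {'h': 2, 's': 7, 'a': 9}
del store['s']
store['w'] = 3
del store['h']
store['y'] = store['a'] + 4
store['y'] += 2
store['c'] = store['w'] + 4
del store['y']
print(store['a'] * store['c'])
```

del 's' → {'h': 2, 'a': 9}
store['w'] = 3 → {'h': 2, 'a': 9, 'w': 3}
del 'h' → {'a': 9, 'w': 3}
store['y'] = store['a']+4 = 13 → {'a': 9, 'w': 3, 'y': 13}
store['y'] = 13+2 = 15 → {'a': 9, 'w': 3, 'y': 15}
store['c'] = store['w']+4 = 7 → {'a': 9, 'w': 3, 'y': 15, 'c': 7}
del 'y' → {'a': 9, 'w': 3, 'c': 7}
store['a']*store['c'] = 9*7 = 63

63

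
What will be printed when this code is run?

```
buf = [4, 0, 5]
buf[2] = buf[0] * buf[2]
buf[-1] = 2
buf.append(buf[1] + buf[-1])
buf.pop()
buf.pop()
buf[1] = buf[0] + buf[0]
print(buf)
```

buf[2] = buf[0]*buf[2] = 4*5 = 20 → [4, 0, 20]
buf[-1] = 2 → [4, 0, 2]
append buf[1]+buf[-1] = 0+2 = 2 → [4, 0, 2, 2]
pop() removes 2 → [4, 0, 2]
pop() removes 2 → [4, 0]
buf[1] = buf[0]+buf[0] = 4+4 = 8 → [4, 8]

[4, 8]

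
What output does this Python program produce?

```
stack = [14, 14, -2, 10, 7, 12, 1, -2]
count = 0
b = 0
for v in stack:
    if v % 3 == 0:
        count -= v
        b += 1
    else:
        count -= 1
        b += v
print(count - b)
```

-62

v=14: not %3==0, count = 0-1 = -1; b=14
v=14: not %3==0, count = (-1)-1 = -2; b=28
v=-2: not %3==0, count = (-2)-1 = -3; b=26
v=10: not %3==0, count = (-3)-1 = -4; b=36
v=7: not %3==0, count = (-4)-1 = -5; b=43
v=12: %3==0, count = (-5)-12 = -17; b=44
v=1: not %3==0, count = (-17)-1 = -18; b=45
v=-2: not %3==0, count = (-18)-1 = -19; b=43
count-b = (-19)-43 = -62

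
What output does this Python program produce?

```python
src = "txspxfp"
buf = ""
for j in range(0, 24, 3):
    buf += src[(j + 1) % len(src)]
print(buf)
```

j=0: add src[1]='x' → 'x'
j=3: add src[4]='x' → 'xx'
j=6: add src[0]='t' → 'xxt'
j=9: add src[3]='p' → 'xxtp'
j=12: add src[6]='p' → 'xxtpp'
j=15: add src[2]='s' → 'xxtpps'
j=18: add src[5]='f' → 'xxtppsf'
j=21: add src[1]='x' → 'xxtppsfx'

xxtppsfx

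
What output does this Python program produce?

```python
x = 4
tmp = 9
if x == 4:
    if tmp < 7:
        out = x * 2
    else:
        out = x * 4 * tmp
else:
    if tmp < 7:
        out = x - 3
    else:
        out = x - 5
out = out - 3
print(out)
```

x=4, tmp=9
x == 4 is True; tmp < 7 is False
→ out = x * 4 * tmp = 144
out = 144-3 = 141

141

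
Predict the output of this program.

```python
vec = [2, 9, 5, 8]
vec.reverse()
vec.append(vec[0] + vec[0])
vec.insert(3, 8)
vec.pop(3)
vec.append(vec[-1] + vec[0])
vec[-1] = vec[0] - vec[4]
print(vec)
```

[8, 5, 9, 2, 16, -8]

reverse → [8, 5, 9, 2]
append vec[0]+vec[0] = 8+8 = 16 → [8, 5, 9, 2, 16]
insert 8 at 3 → [8, 5, 9, 8, 2, 16]
pop(3) removes 8 → [8, 5, 9, 2, 16]
append vec[-1]+vec[0] = 16+8 = 24 → [8, 5, 9, 2, 16, 24]
vec[-1] = vec[0]-vec[4] = 8-16 = -8 → [8, 5, 9, 2, 16, -8]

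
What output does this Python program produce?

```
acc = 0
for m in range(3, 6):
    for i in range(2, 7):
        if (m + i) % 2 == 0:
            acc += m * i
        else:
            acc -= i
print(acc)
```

m=3,i=2: odd sum, acc = 0-2 = -2
m=3,i=3: even sum, acc = (-2)+9 = 7
m=3,i=4: odd sum, acc = 7-4 = 3
m=3,i=5: even sum, acc = 3+15 = 18
m=3,i=6: odd sum, acc = 18-6 = 12
m=4,i=2: even sum, acc = 12+8 = 20
m=4,i=3: odd sum, acc = 20-3 = 17
m=4,i=4: even sum, acc = 17+16 = 33
m=4,i=5: odd sum, acc = 33-5 = 28
m=4,i=6: even sum, acc = 28+24 = 52
m=5,i=2: odd sum, acc = 52-2 = 50
m=5,i=3: even sum, acc = 50+15 = 65
m=5,i=4: odd sum, acc = 65-4 = 61
m=5,i=5: even sum, acc = 61+25 = 86
m=5,i=6: odd sum, acc = 86-6 = 80

80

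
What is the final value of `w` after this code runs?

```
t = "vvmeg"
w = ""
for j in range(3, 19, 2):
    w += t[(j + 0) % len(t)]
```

'evmgvevm'

j=3: add t[3]='e' → 'e'
j=5: add t[0]='v' → 'ev'
j=7: add t[2]='m' → 'evm'
j=9: add t[4]='g' → 'evmg'
j=11: add t[1]='v' → 'evmgv'
j=13: add t[3]='e' → 'evmgve'
j=15: add t[0]='v' → 'evmgvev'
j=17: add t[2]='m' → 'evmgvevm'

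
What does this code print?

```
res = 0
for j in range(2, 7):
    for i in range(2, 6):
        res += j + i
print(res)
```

150

j=2,i=2: res = 0+4 = 4
j=2,i=3: res = 4+5 = 9
j=2,i=4: res = 9+6 = 15
j=2,i=5: res = 15+7 = 22
j=3,i=2: res = 22+5 = 27
j=3,i=3: res = 27+6 = 33
j=3,i=4: res = 33+7 = 40
j=3,i=5: res = 40+8 = 48
j=4,i=2: res = 48+6 = 54
j=4,i=3: res = 54+7 = 61
j=4,i=4: res = 61+8 = 69
j=4,i=5: res = 69+9 = 78
j=5,i=2: res = 78+7 = 85
j=5,i=3: res = 85+8 = 93
j=5,i=4: res = 93+9 = 102
j=5,i=5: res = 102+10 = 112
j=6,i=2: res = 112+8 = 120
j=6,i=3: res = 120+9 = 129
j=6,i=4: res = 129+10 = 139
j=6,i=5: res = 139+11 = 150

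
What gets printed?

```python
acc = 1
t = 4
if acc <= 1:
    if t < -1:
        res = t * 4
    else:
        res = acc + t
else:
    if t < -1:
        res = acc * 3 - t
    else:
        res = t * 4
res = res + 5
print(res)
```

acc=1, t=4
acc <= 1 is True; t < -1 is False
→ res = acc + t = 5
res = 5+5 = 10

10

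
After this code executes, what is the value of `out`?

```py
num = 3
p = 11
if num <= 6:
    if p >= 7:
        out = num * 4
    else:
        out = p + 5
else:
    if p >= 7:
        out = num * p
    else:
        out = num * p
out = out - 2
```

10

num=3, p=11
num <= 6 is True; p >= 7 is True
→ out = num * 4 = 12
out = 12-2 = 10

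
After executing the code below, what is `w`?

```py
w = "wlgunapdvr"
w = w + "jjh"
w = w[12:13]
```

'h'

+ 'jjh' → 'wlgunapdvrjjh'
slice [12:13] → 'h'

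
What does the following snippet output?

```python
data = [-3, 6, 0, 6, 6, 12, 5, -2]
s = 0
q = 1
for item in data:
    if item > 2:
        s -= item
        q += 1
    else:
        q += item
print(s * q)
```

item=-3: not >2; q=-2
item=6: >2, s = 0-6 = -6; q=-1
item=0: not >2; q=-1
item=6: >2, s = (-6)-6 = -12; q=0
item=6: >2, s = (-12)-6 = -18; q=1
item=12: >2, s = (-18)-12 = -30; q=2
item=5: >2, s = (-30)-5 = -35; q=3
item=-2: not >2; q=1
s*q = (-35)*1 = -35

-35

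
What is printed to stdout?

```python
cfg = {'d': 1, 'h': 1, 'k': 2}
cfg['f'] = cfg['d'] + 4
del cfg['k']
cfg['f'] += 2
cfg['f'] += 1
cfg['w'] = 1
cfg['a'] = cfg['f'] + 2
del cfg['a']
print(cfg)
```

cfg['f'] = cfg['d']+4 = 5 → {'d': 1, 'h': 1, 'k': 2, 'f': 5}
del 'k' → {'d': 1, 'h': 1, 'f': 5}
cfg['f'] = 5+2 = 7 → {'d': 1, 'h': 1, 'f': 7}
cfg['f'] = 7+1 = 8 → {'d': 1, 'h': 1, 'f': 8}
cfg['w'] = 1 → {'d': 1, 'h': 1, 'f': 8, 'w': 1}
cfg['a'] = cfg['f']+2 = 10 → {'d': 1, 'h': 1, 'f': 8, 'w': 1, 'a': 10}
del 'a' → {'d': 1, 'h': 1, 'f': 8, 'w': 1}

{'d': 1, 'h': 1, 'f': 8, 'w': 1}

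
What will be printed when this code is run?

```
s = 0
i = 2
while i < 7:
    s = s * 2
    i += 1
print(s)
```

0

i=2: s = 0*2 = 0
i=3: s = 0*2 = 0
i=4: s = 0*2 = 0
i=5: s = 0*2 = 0
i=6: s = 0*2 = 0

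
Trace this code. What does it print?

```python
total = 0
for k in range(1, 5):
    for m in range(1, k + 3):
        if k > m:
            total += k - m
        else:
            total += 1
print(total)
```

22

k=1,m=1: not 1>1, total = 0+1 = 1
k=1,m=2: not 1>2, total = 1+1 = 2
k=1,m=3: not 1>3, total = 2+1 = 3
k=2,m=1: 2>1, total = 3+1 = 4
k=2,m=2: not 2>2, total = 4+1 = 5
k=2,m=3: not 2>3, total = 5+1 = 6
k=2,m=4: not 2>4, total = 6+1 = 7
k=3,m=1: 3>1, total = 7+2 = 9
k=3,m=2: 3>2, total = 9+1 = 10
k=3,m=3: not 3>3, total = 10+1 = 11
k=3,m=4: not 3>4, total = 11+1 = 12
k=3,m=5: not 3>5, total = 12+1 = 13
k=4,m=1: 4>1, total = 13+3 = 16
k=4,m=2: 4>2, total = 16+2 = 18
k=4,m=3: 4>3, total = 18+1 = 19
k=4,m=4: not 4>4, total = 19+1 = 20
k=4,m=5: not 4>5, total = 20+1 = 21
k=4,m=6: not 4>6, total = 21+1 = 22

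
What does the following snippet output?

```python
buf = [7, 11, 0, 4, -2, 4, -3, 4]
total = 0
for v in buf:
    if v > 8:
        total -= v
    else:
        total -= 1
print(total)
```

v=7: not >8, total = 0-1 = -1
v=11: >8, total = (-1)-11 = -12
v=0: not >8, total = (-12)-1 = -13
v=4: not >8, total = (-13)-1 = -14
v=-2: not >8, total = (-14)-1 = -15
v=4: not >8, total = (-15)-1 = -16
v=-3: not >8, total = (-16)-1 = -17
v=4: not >8, total = (-17)-1 = -18

-18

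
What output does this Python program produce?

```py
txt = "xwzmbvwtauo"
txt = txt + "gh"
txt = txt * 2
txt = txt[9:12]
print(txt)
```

uog

+ 'gh' → 'xwzmbvwtauogh'
repeat ×2 → 'xwzmbvwtauoghxwzmbvwtauogh'
slice [9:12] → 'uog'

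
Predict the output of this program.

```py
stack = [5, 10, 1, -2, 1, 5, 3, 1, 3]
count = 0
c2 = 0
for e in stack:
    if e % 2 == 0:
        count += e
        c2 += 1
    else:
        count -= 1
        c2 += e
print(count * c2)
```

21

e=5: not even, count = 0-1 = -1; c2=5
e=10: even, count = (-1)+10 = 9; c2=6
e=1: not even, count = 9-1 = 8; c2=7
e=-2: even, count = 8+(-2) = 6; c2=8
e=1: not even, count = 6-1 = 5; c2=9
e=5: not even, count = 5-1 = 4; c2=14
e=3: not even, count = 4-1 = 3; c2=17
e=1: not even, count = 3-1 = 2; c2=18
e=3: not even, count = 2-1 = 1; c2=21
count*c2 = 1*21 = 21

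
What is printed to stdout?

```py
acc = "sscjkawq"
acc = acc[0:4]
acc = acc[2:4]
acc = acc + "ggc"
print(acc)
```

slice [0:4] → 'sscj'
slice [2:4] → 'cj'
+ 'ggc' → 'cjggc'

cjggc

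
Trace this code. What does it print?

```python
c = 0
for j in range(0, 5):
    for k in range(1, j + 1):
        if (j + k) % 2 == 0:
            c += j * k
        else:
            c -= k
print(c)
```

j=1,k=1: even sum, c = 0+1 = 1
j=2,k=1: odd sum, c = 1-1 = 0
j=2,k=2: even sum, c = 0+4 = 4
j=3,k=1: even sum, c = 4+3 = 7
j=3,k=2: odd sum, c = 7-2 = 5
j=3,k=3: even sum, c = 5+9 = 14
j=4,k=1: odd sum, c = 14-1 = 13
j=4,k=2: even sum, c = 13+8 = 21
j=4,k=3: odd sum, c = 21-3 = 18
j=4,k=4: even sum, c = 18+16 = 34

34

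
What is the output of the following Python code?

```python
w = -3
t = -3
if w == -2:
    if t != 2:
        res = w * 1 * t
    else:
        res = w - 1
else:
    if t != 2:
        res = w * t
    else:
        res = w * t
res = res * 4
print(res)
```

36

w=-3, t=-3
w == -2 is False; t != 2 is True
→ res = w * t = 9
res = 9*4 = 36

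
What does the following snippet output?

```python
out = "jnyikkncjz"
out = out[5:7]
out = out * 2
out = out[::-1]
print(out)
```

nknk

slice [5:7] → 'kn'
repeat ×2 → 'knkn'
reverse → 'nknk'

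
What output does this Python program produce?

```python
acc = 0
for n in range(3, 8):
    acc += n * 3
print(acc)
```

n=3: acc = 0+3*3 = 9
n=4: acc = 9+4*3 = 21
n=5: acc = 21+5*3 = 36
n=6: acc = 36+6*3 = 54
n=7: acc = 54+7*3 = 75

75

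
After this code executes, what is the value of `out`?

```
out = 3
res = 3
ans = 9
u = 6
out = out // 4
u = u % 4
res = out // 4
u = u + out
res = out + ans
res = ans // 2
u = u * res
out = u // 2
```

out = 3//4 = 0
u = 6%4 = 2
res = 0//4 = 0
u = 2+0 = 2
res = 0+9 = 9
res = 9//2 = 4
u = 2*4 = 8
out = 8//2 = 4

4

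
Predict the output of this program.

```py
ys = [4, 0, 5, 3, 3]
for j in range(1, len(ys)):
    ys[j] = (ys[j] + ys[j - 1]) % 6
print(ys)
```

j=1: ys[1] = (0+4)%6 = 4 → [4, 4, 5, 3, 3]
j=2: ys[2] = (5+4)%6 = 3 → [4, 4, 3, 3, 3]
j=3: ys[3] = (3+3)%6 = 0 → [4, 4, 3, 0, 3]
j=4: ys[4] = (3+0)%6 = 3 → [4, 4, 3, 0, 3]

[4, 4, 3, 0, 3]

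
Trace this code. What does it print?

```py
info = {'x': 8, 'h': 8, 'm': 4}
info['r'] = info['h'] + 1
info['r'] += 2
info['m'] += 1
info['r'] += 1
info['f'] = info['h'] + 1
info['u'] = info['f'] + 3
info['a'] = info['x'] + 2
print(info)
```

{'x': 8, 'h': 8, 'm': 5, 'r': 12, 'f': 9, 'u': 12, 'a': 10}

info['r'] = info['h']+1 = 9 → {'x': 8, 'h': 8, 'm': 4, 'r': 9}
info['r'] = 9+2 = 11 → {'x': 8, 'h': 8, 'm': 4, 'r': 11}
info['m'] = 4+1 = 5 → {'x': 8, 'h': 8, 'm': 5, 'r': 11}
info['r'] = 11+1 = 12 → {'x': 8, 'h': 8, 'm': 5, 'r': 12}
info['f'] = info['h']+1 = 9 → {'x': 8, 'h': 8, 'm': 5, 'r': 12, 'f': 9}
info['u'] = info['f']+3 = 12 → {'x': 8, 'h': 8, 'm': 5, 'r': 12, 'f': 9, 'u': 12}
info['a'] = info['x']+2 = 10 → {'x': 8, 'h': 8, 'm': 5, 'r': 12, 'f': 9, 'u': 12, 'a': 10}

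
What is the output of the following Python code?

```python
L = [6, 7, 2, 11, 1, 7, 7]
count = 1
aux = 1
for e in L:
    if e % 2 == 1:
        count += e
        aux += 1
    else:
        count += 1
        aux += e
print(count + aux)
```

50

e=6: not odd, count = 1+1 = 2; aux=7
e=7: odd, count = 2+7 = 9; aux=8
e=2: not odd, count = 9+1 = 10; aux=10
e=11: odd, count = 10+11 = 21; aux=11
e=1: odd, count = 21+1 = 22; aux=12
e=7: odd, count = 22+7 = 29; aux=13
e=7: odd, count = 29+7 = 36; aux=14
count+aux = 36+14 = 50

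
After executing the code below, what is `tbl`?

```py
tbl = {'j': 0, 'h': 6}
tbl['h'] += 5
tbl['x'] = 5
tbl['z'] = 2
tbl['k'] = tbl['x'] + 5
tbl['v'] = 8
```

tbl['h'] = 6+5 = 11 → {'j': 0, 'h': 11}
tbl['x'] = 5 → {'j': 0, 'h': 11, 'x': 5}
tbl['z'] = 2 → {'j': 0, 'h': 11, 'x': 5, 'z': 2}
tbl['k'] = tbl['x']+5 = 10 → {'j': 0, 'h': 11, 'x': 5, 'z': 2, 'k': 10}
tbl['v'] = 8 → {'j': 0, 'h': 11, 'x': 5, 'z': 2, 'k': 10, 'v': 8}

{'j': 0, 'h': 11, 'x': 5, 'z': 2, 'k': 10, 'v': 8}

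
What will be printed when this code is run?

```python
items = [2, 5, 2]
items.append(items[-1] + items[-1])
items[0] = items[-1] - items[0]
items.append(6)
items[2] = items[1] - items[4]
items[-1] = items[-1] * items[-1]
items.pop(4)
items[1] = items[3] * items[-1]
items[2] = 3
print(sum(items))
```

25

append items[-1]+items[-1] = 2+2 = 4 → [2, 5, 2, 4]
items[0] = items[-1]-items[0] = 4-2 = 2 → [2, 5, 2, 4]
append 6 → [2, 5, 2, 4, 6]
items[2] = items[1]-items[4] = 5-6 = -1 → [2, 5, -1, 4, 6]
items[-1] = items[-1]*items[-1] = 6*6 = 36 → [2, 5, -1, 4, 36]
pop(4) removes 36 → [2, 5, -1, 4]
items[1] = items[3]*items[-1] = 4*4 = 16 → [2, 16, -1, 4]
items[2] = 3 → [2, 16, 3, 4]
sum = 25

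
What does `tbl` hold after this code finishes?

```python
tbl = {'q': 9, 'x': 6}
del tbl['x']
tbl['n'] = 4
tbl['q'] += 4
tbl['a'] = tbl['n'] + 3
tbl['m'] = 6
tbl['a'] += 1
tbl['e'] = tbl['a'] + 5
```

del 'x' → {'q': 9}
tbl['n'] = 4 → {'q': 9, 'n': 4}
tbl['q'] = 9+4 = 13 → {'q': 13, 'n': 4}
tbl['a'] = tbl['n']+3 = 7 → {'q': 13, 'n': 4, 'a': 7}
tbl['m'] = 6 → {'q': 13, 'n': 4, 'a': 7, 'm': 6}
tbl['a'] = 7+1 = 8 → {'q': 13, 'n': 4, 'a': 8, 'm': 6}
tbl['e'] = tbl['a']+5 = 13 → {'q': 13, 'n': 4, 'a': 8, 'm': 6, 'e': 13}

{'q': 13, 'n': 4, 'a': 8, 'm': 6, 'e': 13}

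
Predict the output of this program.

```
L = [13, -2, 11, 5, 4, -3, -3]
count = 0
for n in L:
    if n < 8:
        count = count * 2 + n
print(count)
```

n=13: not <8
n=-2: <8, count = 0*2+(-2) = -2
n=11: not <8
n=5: <8, count = (-2)*2+5 = 1
n=4: <8, count = 1*2+4 = 6
n=-3: <8, count = 6*2+(-3) = 9
n=-3: <8, count = 9*2+(-3) = 15

15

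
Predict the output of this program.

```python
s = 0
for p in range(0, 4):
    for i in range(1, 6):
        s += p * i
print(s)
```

90

p=0,i=1: s = 0+0 = 0
p=0,i=2: s = 0+0 = 0
p=0,i=3: s = 0+0 = 0
p=0,i=4: s = 0+0 = 0
p=0,i=5: s = 0+0 = 0
p=1,i=1: s = 0+1 = 1
p=1,i=2: s = 1+2 = 3
p=1,i=3: s = 3+3 = 6
p=1,i=4: s = 6+4 = 10
p=1,i=5: s = 10+5 = 15
p=2,i=1: s = 15+2 = 17
p=2,i=2: s = 17+4 = 21
p=2,i=3: s = 21+6 = 27
p=2,i=4: s = 27+8 = 35
p=2,i=5: s = 35+10 = 45
p=3,i=1: s = 45+3 = 48
p=3,i=2: s = 48+6 = 54
p=3,i=3: s = 54+9 = 63
p=3,i=4: s = 63+12 = 75
p=3,i=5: s = 75+15 = 90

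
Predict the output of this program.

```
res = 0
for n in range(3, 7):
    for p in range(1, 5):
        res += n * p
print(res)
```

180

n=3,p=1: res = 0+3 = 3
n=3,p=2: res = 3+6 = 9
n=3,p=3: res = 9+9 = 18
n=3,p=4: res = 18+12 = 30
n=4,p=1: res = 30+4 = 34
n=4,p=2: res = 34+8 = 42
n=4,p=3: res = 42+12 = 54
n=4,p=4: res = 54+16 = 70
n=5,p=1: res = 70+5 = 75
n=5,p=2: res = 75+10 = 85
n=5,p=3: res = 85+15 = 100
n=5,p=4: res = 100+20 = 120
n=6,p=1: res = 120+6 = 126
n=6,p=2: res = 126+12 = 138
n=6,p=3: res = 138+18 = 156
n=6,p=4: res = 156+24 = 180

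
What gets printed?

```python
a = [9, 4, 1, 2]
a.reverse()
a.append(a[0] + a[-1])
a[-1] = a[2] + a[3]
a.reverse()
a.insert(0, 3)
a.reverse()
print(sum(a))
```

reverse → [2, 1, 4, 9]
append a[0]+a[-1] = 2+9 = 11 → [2, 1, 4, 9, 11]
a[-1] = a[2]+a[3] = 4+9 = 13 → [2, 1, 4, 9, 13]
reverse → [13, 9, 4, 1, 2]
insert 3 at 0 → [3, 13, 9, 4, 1, 2]
reverse → [2, 1, 4, 9, 13, 3]
sum = 32

32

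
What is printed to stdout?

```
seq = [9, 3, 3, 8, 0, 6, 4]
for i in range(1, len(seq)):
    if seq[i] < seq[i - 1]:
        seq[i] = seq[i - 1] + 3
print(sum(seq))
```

i=1: 3<9, seq[1] = 9+3 = 12 → [9, 12, 3, 8, 0, 6, 4]
i=2: 3<12, seq[2] = 12+3 = 15 → [9, 12, 15, 8, 0, 6, 4]
i=3: 8<15, seq[3] = 15+3 = 18 → [9, 12, 15, 18, 0, 6, 4]
i=4: 0<18, seq[4] = 18+3 = 21 → [9, 12, 15, 18, 21, 6, 4]
i=5: 6<21, seq[5] = 21+3 = 24 → [9, 12, 15, 18, 21, 24, 4]
i=6: 4<24, seq[6] = 24+3 = 27 → [9, 12, 15, 18, 21, 24, 27]
sum = 126

126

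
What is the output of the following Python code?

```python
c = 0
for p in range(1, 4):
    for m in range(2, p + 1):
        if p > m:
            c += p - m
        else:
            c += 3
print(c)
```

p=2,m=2: not 2>2, c = 0+3 = 3
p=3,m=2: 3>2, c = 3+1 = 4
p=3,m=3: not 3>3, c = 4+3 = 7

7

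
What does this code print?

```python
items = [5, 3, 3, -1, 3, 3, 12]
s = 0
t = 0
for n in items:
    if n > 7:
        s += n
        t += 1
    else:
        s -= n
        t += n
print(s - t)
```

n=5: not >7, s = 0-5 = -5; t=5
n=3: not >7, s = (-5)-3 = -8; t=8
n=3: not >7, s = (-8)-3 = -11; t=11
n=-1: not >7, s = (-11)-(-1) = -10; t=10
n=3: not >7, s = (-10)-3 = -13; t=13
n=3: not >7, s = (-13)-3 = -16; t=16
n=12: >7, s = (-16)+12 = -4; t=17
s-t = (-4)-17 = -21

-21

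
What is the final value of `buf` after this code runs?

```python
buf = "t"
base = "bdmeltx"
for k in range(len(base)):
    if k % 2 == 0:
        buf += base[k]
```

k=0: add 'b' → 'tb'
k=1: skip
k=2: add 'm' → 'tbm'
k=3: skip
k=4: add 'l' → 'tbml'
k=5: skip
k=6: add 'x' → 'tbmlx'

'tbmlx'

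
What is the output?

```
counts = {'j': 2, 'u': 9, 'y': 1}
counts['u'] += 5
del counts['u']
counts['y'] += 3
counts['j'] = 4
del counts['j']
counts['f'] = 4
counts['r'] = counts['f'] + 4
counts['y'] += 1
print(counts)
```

counts['u'] = 9+5 = 14 → {'j': 2, 'u': 14, 'y': 1}
del 'u' → {'j': 2, 'y': 1}
counts['y'] = 1+3 = 4 → {'j': 2, 'y': 4}
counts['j'] = 4 → {'j': 4, 'y': 4}
del 'j' → {'y': 4}
counts['f'] = 4 → {'y': 4, 'f': 4}
counts['r'] = counts['f']+4 = 8 → {'y': 4, 'f': 4, 'r': 8}
counts['y'] = 4+1 = 5 → {'y': 5, 'f': 4, 'r': 8}

{'y': 5, 'f': 4, 'r': 8}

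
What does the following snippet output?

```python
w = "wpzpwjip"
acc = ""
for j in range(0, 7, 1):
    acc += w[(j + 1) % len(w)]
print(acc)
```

j=0: add w[1]='p' → 'p'
j=1: add w[2]='z' → 'pz'
j=2: add w[3]='p' → 'pzp'
j=3: add w[4]='w' → 'pzpw'
j=4: add w[5]='j' → 'pzpwj'
j=5: add w[6]='i' → 'pzpwji'
j=6: add w[7]='p' → 'pzpwjip'

pzpwjip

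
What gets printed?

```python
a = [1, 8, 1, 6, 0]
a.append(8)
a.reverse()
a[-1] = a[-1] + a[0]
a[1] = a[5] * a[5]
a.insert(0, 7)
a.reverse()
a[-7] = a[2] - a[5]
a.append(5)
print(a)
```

[-7, 8, 1, 6, 81, 8, 7, 5]

append 8 → [1, 8, 1, 6, 0, 8]
reverse → [8, 0, 6, 1, 8, 1]
a[-1] = a[-1]+a[0] = 1+8 = 9 → [8, 0, 6, 1, 8, 9]
a[1] = a[5]*a[5] = 9*9 = 81 → [8, 81, 6, 1, 8, 9]
insert 7 at 0 → [7, 8, 81, 6, 1, 8, 9]
reverse → [9, 8, 1, 6, 81, 8, 7]
a[-7] = a[2]-a[5] = 1-8 = -7 → [-7, 8, 1, 6, 81, 8, 7]
append 5 → [-7, 8, 1, 6, 81, 8, 7, 5]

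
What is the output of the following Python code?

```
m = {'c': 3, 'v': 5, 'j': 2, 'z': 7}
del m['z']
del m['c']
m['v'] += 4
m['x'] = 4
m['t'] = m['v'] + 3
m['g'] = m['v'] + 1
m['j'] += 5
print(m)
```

del 'z' → {'c': 3, 'v': 5, 'j': 2}
del 'c' → {'v': 5, 'j': 2}
m['v'] = 5+4 = 9 → {'v': 9, 'j': 2}
m['x'] = 4 → {'v': 9, 'j': 2, 'x': 4}
m['t'] = m['v']+3 = 12 → {'v': 9, 'j': 2, 'x': 4, 't': 12}
m['g'] = m['v']+1 = 10 → {'v': 9, 'j': 2, 'x': 4, 't': 12, 'g': 10}
m['j'] = 2+5 = 7 → {'v': 9, 'j': 7, 'x': 4, 't': 12, 'g': 10}

{'v': 9, 'j': 7, 'x': 4, 't': 12, 'g': 10}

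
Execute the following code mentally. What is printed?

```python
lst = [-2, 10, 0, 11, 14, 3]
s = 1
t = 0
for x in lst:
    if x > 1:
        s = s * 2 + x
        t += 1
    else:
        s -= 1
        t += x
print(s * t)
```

294

x=-2: not >1, s = 1-1 = 0; t=-2
x=10: >1, s = 0*2+10 = 10; t=-1
x=0: not >1, s = 10-1 = 9; t=-1
x=11: >1, s = 9*2+11 = 29; t=0
x=14: >1, s = 29*2+14 = 72; t=1
x=3: >1, s = 72*2+3 = 147; t=2
s*t = 147*2 = 294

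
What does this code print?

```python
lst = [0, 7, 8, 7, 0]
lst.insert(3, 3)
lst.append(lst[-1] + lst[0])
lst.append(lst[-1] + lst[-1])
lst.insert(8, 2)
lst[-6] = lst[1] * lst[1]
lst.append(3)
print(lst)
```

[0, 7, 8, 49, 7, 0, 0, 0, 2, 3]

insert 3 at 3 → [0, 7, 8, 3, 7, 0]
append lst[-1]+lst[0] = 0+0 = 0 → [0, 7, 8, 3, 7, 0, 0]
append lst[-1]+lst[-1] = 0+0 = 0 → [0, 7, 8, 3, 7, 0, 0, 0]
insert 2 at 8 → [0, 7, 8, 3, 7, 0, 0, 0, 2]
lst[-6] = lst[1]*lst[1] = 7*7 = 49 → [0, 7, 8, 49, 7, 0, 0, 0, 2]
append 3 → [0, 7, 8, 49, 7, 0, 0, 0, 2, 3]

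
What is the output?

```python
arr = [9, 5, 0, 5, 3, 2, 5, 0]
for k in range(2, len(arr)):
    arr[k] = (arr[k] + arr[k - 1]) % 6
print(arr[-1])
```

k=2: arr[2] = (0+5)%6 = 5 → [9, 5, 5, 5, 3, 2, 5, 0]
k=3: arr[3] = (5+5)%6 = 4 → [9, 5, 5, 4, 3, 2, 5, 0]
k=4: arr[4] = (3+4)%6 = 1 → [9, 5, 5, 4, 1, 2, 5, 0]
k=5: arr[5] = (2+1)%6 = 3 → [9, 5, 5, 4, 1, 3, 5, 0]
k=6: arr[6] = (5+3)%6 = 2 → [9, 5, 5, 4, 1, 3, 2, 0]
k=7: arr[7] = (0+2)%6 = 2 → [9, 5, 5, 4, 1, 3, 2, 2]

2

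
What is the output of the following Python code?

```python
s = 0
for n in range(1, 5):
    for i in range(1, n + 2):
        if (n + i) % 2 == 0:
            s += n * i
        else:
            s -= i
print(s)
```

20

n=1,i=1: even sum, s = 0+1 = 1
n=1,i=2: odd sum, s = 1-2 = -1
n=2,i=1: odd sum, s = (-1)-1 = -2
n=2,i=2: even sum, s = (-2)+4 = 2
n=2,i=3: odd sum, s = 2-3 = -1
n=3,i=1: even sum, s = (-1)+3 = 2
n=3,i=2: odd sum, s = 2-2 = 0
n=3,i=3: even sum, s = 0+9 = 9
n=3,i=4: odd sum, s = 9-4 = 5
n=4,i=1: odd sum, s = 5-1 = 4
n=4,i=2: even sum, s = 4+8 = 12
n=4,i=3: odd sum, s = 12-3 = 9
n=4,i=4: even sum, s = 9+16 = 25
n=4,i=5: odd sum, s = 25-5 = 20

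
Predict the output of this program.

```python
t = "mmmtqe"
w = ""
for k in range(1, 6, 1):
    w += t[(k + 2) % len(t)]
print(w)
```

k=1: add t[3]='t' → 't'
k=2: add t[4]='q' → 'tq'
k=3: add t[5]='e' → 'tqe'
k=4: add t[0]='m' → 'tqem'
k=5: add t[1]='m' → 'tqemm'

tqemm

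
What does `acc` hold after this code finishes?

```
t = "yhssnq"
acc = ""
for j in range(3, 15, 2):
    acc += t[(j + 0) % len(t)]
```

'sqhsqh'

j=3: add t[3]='s' → 's'
j=5: add t[5]='q' → 'sq'
j=7: add t[1]='h' → 'sqh'
j=9: add t[3]='s' → 'sqhs'
j=11: add t[5]='q' → 'sqhsq'
j=13: add t[1]='h' → 'sqhsqh'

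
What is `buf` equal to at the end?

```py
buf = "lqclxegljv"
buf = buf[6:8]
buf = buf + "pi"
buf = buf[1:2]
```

'l'

slice [6:8] → 'gl'
+ 'pi' → 'glpi'
slice [1:2] → 'l'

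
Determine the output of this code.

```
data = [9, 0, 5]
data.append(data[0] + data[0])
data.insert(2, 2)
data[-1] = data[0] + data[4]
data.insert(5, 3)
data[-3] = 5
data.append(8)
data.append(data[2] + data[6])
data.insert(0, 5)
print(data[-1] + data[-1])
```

20

append data[0]+data[0] = 9+9 = 18 → [9, 0, 5, 18]
insert 2 at 2 → [9, 0, 2, 5, 18]
data[-1] = data[0]+data[4] = 9+18 = 27 → [9, 0, 2, 5, 27]
insert 3 at 5 → [9, 0, 2, 5, 27, 3]
data[-3] = 5 → [9, 0, 2, 5, 27, 3]
append 8 → [9, 0, 2, 5, 27, 3, 8]
append data[2]+data[6] = 2+8 = 10 → [9, 0, 2, 5, 27, 3, 8, 10]
insert 5 at 0 → [5, 9, 0, 2, 5, 27, 3, 8, 10]
data[-1]+data[-1] = 10+10 = 20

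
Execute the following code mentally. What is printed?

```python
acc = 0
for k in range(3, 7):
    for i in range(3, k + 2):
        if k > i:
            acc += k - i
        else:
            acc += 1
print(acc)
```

k=3,i=3: not 3>3, acc = 0+1 = 1
k=3,i=4: not 3>4, acc = 1+1 = 2
k=4,i=3: 4>3, acc = 2+1 = 3
k=4,i=4: not 4>4, acc = 3+1 = 4
k=4,i=5: not 4>5, acc = 4+1 = 5
k=5,i=3: 5>3, acc = 5+2 = 7
k=5,i=4: 5>4, acc = 7+1 = 8
k=5,i=5: not 5>5, acc = 8+1 = 9
k=5,i=6: not 5>6, acc = 9+1 = 10
k=6,i=3: 6>3, acc = 10+3 = 13
k=6,i=4: 6>4, acc = 13+2 = 15
k=6,i=5: 6>5, acc = 15+1 = 16
k=6,i=6: not 6>6, acc = 16+1 = 17
k=6,i=7: not 6>7, acc = 17+1 = 18

18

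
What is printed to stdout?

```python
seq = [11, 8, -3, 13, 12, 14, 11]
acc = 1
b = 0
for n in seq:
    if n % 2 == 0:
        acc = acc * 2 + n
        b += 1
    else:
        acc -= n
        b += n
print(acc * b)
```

-2135

n=11: not even, acc = 1-11 = -10; b=11
n=8: even, acc = (-10)*2+8 = -12; b=12
n=-3: not even, acc = (-12)-(-3) = -9; b=9
n=13: not even, acc = (-9)-13 = -22; b=22
n=12: even, acc = (-22)*2+12 = -32; b=23
n=14: even, acc = (-32)*2+14 = -50; b=24
n=11: not even, acc = (-50)-11 = -61; b=35
acc*b = (-61)*35 = -2135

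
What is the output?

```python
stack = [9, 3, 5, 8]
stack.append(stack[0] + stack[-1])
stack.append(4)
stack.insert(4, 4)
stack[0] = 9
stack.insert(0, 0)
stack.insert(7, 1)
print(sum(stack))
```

append stack[0]+stack[-1] = 9+8 = 17 → [9, 3, 5, 8, 17]
append 4 → [9, 3, 5, 8, 17, 4]
insert 4 at 4 → [9, 3, 5, 8, 4, 17, 4]
stack[0] = 9 → [9, 3, 5, 8, 4, 17, 4]
insert 0 at 0 → [0, 9, 3, 5, 8, 4, 17, 4]
insert 1 at 7 → [0, 9, 3, 5, 8, 4, 17, 1, 4]
sum = 51

51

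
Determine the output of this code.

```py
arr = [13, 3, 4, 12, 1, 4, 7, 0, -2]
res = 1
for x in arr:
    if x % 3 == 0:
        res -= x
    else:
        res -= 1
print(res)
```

x=13: not %3==0, res = 1-1 = 0
x=3: %3==0, res = 0-3 = -3
x=4: not %3==0, res = (-3)-1 = -4
x=12: %3==0, res = (-4)-12 = -16
x=1: not %3==0, res = (-16)-1 = -17
x=4: not %3==0, res = (-17)-1 = -18
x=7: not %3==0, res = (-18)-1 = -19
x=0: %3==0, res = (-19)-0 = -19
x=-2: not %3==0, res = (-19)-1 = -20

-20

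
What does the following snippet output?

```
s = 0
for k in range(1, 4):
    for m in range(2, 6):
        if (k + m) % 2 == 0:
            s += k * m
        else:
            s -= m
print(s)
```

24

k=1,m=2: odd sum, s = 0-2 = -2
k=1,m=3: even sum, s = (-2)+3 = 1
k=1,m=4: odd sum, s = 1-4 = -3
k=1,m=5: even sum, s = (-3)+5 = 2
k=2,m=2: even sum, s = 2+4 = 6
k=2,m=3: odd sum, s = 6-3 = 3
k=2,m=4: even sum, s = 3+8 = 11
k=2,m=5: odd sum, s = 11-5 = 6
k=3,m=2: odd sum, s = 6-2 = 4
k=3,m=3: even sum, s = 4+9 = 13
k=3,m=4: odd sum, s = 13-4 = 9
k=3,m=5: even sum, s = 9+15 = 24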